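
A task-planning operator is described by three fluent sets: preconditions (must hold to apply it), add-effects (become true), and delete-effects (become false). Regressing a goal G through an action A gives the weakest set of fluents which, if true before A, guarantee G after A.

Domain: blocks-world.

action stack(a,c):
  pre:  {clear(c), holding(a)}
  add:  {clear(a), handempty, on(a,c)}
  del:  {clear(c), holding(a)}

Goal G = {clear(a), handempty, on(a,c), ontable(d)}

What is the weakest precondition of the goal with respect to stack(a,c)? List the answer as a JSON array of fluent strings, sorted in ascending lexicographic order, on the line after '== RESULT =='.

Compute (G \ add) ∪ pre:
  G ∩ del = {}  (empty — regression defined)
  G \ add = {clear(a), handempty, on(a,c), ontable(d)} \ {clear(a), handempty, on(a,c)} = {ontable(d)}
  ∪ pre   = {ontable(d)} ∪ {clear(c), holding(a)}
          = {clear(c), holding(a), ontable(d)}

== RESULT ==
["clear(c)", "holding(a)", "ontable(d)"]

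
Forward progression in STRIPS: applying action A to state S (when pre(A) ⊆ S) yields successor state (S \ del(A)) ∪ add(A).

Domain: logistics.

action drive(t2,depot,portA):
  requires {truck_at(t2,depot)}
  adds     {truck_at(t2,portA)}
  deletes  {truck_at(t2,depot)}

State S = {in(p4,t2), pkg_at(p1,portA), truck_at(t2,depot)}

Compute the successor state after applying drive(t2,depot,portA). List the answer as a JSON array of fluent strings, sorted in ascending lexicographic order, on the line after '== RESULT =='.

Progress:
  pre ⊆ S: {truck_at(t2,depot)} ⊆ S  — applicable
  S \ del = {in(p4,t2), pkg_at(p1,portA)}
  ∪ add   = {in(p4,t2), pkg_at(p1,portA), truck_at(t2,portA)}

== RESULT ==
["in(p4,t2)", "pkg_at(p1,portA)", "truck_at(t2,portA)"]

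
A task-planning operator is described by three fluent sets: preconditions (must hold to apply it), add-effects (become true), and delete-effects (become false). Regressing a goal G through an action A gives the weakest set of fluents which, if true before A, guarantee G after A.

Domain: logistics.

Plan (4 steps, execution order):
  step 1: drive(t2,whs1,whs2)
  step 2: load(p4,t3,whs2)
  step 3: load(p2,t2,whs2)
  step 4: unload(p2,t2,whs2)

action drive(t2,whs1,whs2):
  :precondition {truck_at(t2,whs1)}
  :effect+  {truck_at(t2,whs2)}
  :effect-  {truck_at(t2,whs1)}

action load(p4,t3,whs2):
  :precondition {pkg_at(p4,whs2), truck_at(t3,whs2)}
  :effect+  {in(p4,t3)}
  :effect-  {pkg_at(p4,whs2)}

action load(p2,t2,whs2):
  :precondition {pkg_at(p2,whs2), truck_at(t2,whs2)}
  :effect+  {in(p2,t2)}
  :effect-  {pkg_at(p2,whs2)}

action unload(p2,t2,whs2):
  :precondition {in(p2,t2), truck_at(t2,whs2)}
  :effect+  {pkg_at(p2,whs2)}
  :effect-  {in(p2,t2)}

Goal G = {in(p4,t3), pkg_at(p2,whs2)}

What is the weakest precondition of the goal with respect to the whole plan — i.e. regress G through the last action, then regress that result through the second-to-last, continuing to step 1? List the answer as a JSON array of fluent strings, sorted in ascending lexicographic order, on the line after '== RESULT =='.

Regress step by step:
  through step 4 (unload(p2,t2,whs2)): drop {pkg_at(p2,whs2)}, keep {in(p4,t3)}, require {in(p2,t2), truck_at(t2,whs2)}
    → {in(p2,t2), in(p4,t3), truck_at(t2,whs2)}
  through step 3 (load(p2,t2,whs2)): drop {in(p2,t2)}, keep {in(p4,t3), truck_at(t2,whs2)}, require {pkg_at(p2,whs2), truck_at(t2,whs2)}
    → {in(p4,t3), pkg_at(p2,whs2), truck_at(t2,whs2)}
  through step 2 (load(p4,t3,whs2)): drop {in(p4,t3)}, keep {pkg_at(p2,whs2), truck_at(t2,whs2)}, require {pkg_at(p4,whs2), truck_at(t3,whs2)}
    → {pkg_at(p2,whs2), pkg_at(p4,whs2), truck_at(t2,whs2), truck_at(t3,whs2)}
  through step 1 (drive(t2,whs1,whs2)): drop {truck_at(t2,whs2)}, keep {pkg_at(p2,whs2), pkg_at(p4,whs2), truck_at(t3,whs2)}, require {truck_at(t2,whs1)}
    → {pkg_at(p2,whs2), pkg_at(p4,whs2), truck_at(t2,whs1), truck_at(t3,whs2)}

== RESULT ==
["pkg_at(p2,whs2)", "pkg_at(p4,whs2)", "truck_at(t2,whs1)", "truck_at(t3,whs2)"]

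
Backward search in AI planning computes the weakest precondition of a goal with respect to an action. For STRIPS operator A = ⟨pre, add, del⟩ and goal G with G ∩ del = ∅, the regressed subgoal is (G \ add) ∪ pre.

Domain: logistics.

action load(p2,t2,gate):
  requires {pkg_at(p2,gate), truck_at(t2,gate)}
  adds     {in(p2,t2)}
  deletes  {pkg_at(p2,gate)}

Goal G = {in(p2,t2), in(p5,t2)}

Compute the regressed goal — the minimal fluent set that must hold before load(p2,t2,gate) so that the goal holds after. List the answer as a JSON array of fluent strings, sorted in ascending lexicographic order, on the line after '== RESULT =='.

Compute (G \ add) ∪ pre:
  G ∩ del = {}  (empty — regression defined)
  G \ add = {in(p2,t2), in(p5,t2)} \ {in(p2,t2)} = {in(p5,t2)}
  ∪ pre   = {in(p5,t2)} ∪ {pkg_at(p2,gate), truck_at(t2,gate)}
          = {in(p5,t2), pkg_at(p2,gate), truck_at(t2,gate)}

== RESULT ==
["in(p5,t2)", "pkg_at(p2,gate)", "truck_at(t2,gate)"]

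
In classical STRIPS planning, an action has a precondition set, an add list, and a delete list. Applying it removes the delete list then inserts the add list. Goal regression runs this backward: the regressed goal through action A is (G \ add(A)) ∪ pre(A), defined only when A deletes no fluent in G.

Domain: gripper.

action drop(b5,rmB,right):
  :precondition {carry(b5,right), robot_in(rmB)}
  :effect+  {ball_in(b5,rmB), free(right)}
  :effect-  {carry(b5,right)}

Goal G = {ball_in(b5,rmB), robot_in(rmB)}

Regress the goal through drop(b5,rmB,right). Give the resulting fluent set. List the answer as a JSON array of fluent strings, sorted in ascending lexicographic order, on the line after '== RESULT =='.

Regress:
  G ∩ del = {}  (empty — regression defined)
  G \ add = {ball_in(b5,rmB), robot_in(rmB)} \ {ball_in(b5,rmB), free(right)} = {robot_in(rmB)}
  ∪ pre   = {robot_in(rmB)} ∪ {carry(b5,right), robot_in(rmB)}
          = {carry(b5,right), robot_in(rmB)}

== RESULT ==
["carry(b5,right)", "robot_in(rmB)"]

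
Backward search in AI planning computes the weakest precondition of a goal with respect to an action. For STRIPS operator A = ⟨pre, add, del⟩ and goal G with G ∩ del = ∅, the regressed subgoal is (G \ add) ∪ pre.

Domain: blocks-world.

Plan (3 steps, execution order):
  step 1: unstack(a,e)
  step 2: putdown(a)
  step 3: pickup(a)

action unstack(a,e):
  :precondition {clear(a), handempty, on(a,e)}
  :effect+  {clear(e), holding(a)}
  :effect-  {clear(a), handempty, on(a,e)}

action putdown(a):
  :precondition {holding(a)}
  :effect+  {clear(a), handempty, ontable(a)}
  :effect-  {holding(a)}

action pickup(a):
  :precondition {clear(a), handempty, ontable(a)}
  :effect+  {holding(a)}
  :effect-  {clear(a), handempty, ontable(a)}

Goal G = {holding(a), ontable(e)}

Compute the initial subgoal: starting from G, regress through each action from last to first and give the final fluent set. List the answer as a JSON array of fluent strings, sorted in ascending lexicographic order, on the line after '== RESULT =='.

Work backward from the goal:
  through step 3 (pickup(a)): drop {holding(a)}, keep {ontable(e)}, require {clear(a), handempty, ontable(a)}
    → {clear(a), handempty, ontable(a), ontable(e)}
  through step 2 (putdown(a)): drop {clear(a), handempty, ontable(a)}, keep {ontable(e)}, require {holding(a)}
    → {holding(a), ontable(e)}
  through step 1 (unstack(a,e)): drop {holding(a)}, keep {ontable(e)}, require {clear(a), handempty, on(a,e)}
    → {clear(a), handempty, on(a,e), ontable(e)}

== RESULT ==
["clear(a)", "handempty", "on(a,e)", "ontable(e)"]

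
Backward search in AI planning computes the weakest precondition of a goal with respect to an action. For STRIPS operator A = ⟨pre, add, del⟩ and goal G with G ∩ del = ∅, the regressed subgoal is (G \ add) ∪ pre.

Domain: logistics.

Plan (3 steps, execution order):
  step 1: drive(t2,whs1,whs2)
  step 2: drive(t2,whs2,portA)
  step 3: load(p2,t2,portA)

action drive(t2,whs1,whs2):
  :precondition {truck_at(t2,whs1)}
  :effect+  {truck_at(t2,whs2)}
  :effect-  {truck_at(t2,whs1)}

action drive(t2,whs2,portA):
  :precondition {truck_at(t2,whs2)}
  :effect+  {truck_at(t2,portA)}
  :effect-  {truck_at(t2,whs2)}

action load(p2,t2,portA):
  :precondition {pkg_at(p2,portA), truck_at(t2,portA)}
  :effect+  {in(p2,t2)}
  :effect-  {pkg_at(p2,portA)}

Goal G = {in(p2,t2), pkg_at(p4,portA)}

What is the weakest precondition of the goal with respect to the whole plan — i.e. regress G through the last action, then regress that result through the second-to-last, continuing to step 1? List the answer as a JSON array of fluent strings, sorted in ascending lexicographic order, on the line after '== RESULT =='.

Work backward from the goal:
  through step 3 (load(p2,t2,portA)): drop {in(p2,t2)}, keep {pkg_at(p4,portA)}, require {pkg_at(p2,portA), truck_at(t2,portA)}
    → {pkg_at(p2,portA), pkg_at(p4,portA), truck_at(t2,portA)}
  through step 2 (drive(t2,whs2,portA)): drop {truck_at(t2,portA)}, keep {pkg_at(p2,portA), pkg_at(p4,portA)}, require {truck_at(t2,whs2)}
    → {pkg_at(p2,portA), pkg_at(p4,portA), truck_at(t2,whs2)}
  through step 1 (drive(t2,whs1,whs2)): drop {truck_at(t2,whs2)}, keep {pkg_at(p2,portA), pkg_at(p4,portA)}, require {truck_at(t2,whs1)}
    → {pkg_at(p2,portA), pkg_at(p4,portA), truck_at(t2,whs1)}

== RESULT ==
["pkg_at(p2,portA)", "pkg_at(p4,portA)", "truck_at(t2,whs1)"]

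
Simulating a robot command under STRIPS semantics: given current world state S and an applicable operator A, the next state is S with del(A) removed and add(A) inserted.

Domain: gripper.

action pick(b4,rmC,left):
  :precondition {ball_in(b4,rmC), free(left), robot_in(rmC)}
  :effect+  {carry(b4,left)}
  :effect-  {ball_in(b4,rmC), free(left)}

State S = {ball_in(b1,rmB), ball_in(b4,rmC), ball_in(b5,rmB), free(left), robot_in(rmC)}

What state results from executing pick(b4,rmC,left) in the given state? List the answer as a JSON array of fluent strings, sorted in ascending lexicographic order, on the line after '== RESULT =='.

Progress:
  pre ⊆ S: {ball_in(b4,rmC), free(left), robot_in(rmC)} ⊆ S  — applicable
  S \ del = {ball_in(b1,rmB), ball_in(b5,rmB), robot_in(rmC)}
  ∪ add   = {ball_in(b1,rmB), ball_in(b5,rmB), carry(b4,left), robot_in(rmC)}

== RESULT ==
["ball_in(b1,rmB)", "ball_in(b5,rmB)", "carry(b4,left)", "robot_in(rmC)"]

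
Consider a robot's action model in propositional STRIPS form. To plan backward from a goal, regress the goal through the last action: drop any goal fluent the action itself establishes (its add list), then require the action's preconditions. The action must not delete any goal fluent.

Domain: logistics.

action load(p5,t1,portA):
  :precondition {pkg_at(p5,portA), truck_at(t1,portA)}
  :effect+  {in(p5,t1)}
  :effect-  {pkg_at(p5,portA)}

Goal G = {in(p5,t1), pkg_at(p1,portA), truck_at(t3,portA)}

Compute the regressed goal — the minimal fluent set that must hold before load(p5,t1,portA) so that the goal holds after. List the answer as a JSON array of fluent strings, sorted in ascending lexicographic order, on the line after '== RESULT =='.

Compute (G \ add) ∪ pre:
  G ∩ del = {}  (empty — regression defined)
  G \ add = {in(p5,t1), pkg_at(p1,portA), truck_at(t3,portA)} \ {in(p5,t1)} = {pkg_at(p1,portA), truck_at(t3,portA)}
  ∪ pre   = {pkg_at(p1,portA), truck_at(t3,portA)} ∪ {pkg_at(p5,portA), truck_at(t1,portA)}
          = {pkg_at(p1,portA), pkg_at(p5,portA), truck_at(t1,portA), truck_at(t3,portA)}

== RESULT ==
["pkg_at(p1,portA)", "pkg_at(p5,portA)", "truck_at(t1,portA)", "truck_at(t3,portA)"]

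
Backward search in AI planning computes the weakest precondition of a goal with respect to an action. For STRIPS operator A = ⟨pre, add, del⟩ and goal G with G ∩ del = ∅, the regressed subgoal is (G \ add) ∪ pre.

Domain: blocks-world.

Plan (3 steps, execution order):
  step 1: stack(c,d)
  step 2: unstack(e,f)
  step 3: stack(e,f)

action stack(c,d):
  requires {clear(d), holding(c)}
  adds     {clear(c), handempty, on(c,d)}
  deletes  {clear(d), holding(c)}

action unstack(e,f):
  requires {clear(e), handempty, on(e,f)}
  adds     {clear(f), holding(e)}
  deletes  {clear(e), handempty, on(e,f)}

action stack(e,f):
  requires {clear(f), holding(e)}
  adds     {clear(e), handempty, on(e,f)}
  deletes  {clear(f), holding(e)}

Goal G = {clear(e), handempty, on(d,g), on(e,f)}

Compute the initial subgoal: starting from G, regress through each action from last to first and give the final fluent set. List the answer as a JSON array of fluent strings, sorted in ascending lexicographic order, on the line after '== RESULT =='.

Work backward from the goal:
  through step 3 (stack(e,f)): drop {clear(e), handempty, on(e,f)}, keep {on(d,g)}, require {clear(f), holding(e)}
    → {clear(f), holding(e), on(d,g)}
  through step 2 (unstack(e,f)): drop {clear(f), holding(e)}, keep {on(d,g)}, require {clear(e), handempty, on(e,f)}
    → {clear(e), handempty, on(d,g), on(e,f)}
  through step 1 (stack(c,d)): drop {handempty}, keep {clear(e), on(d,g), on(e,f)}, require {clear(d), holding(c)}
    → {clear(d), clear(e), holding(c), on(d,g), on(e,f)}

== RESULT ==
["clear(d)", "clear(e)", "holding(c)", "on(d,g)", "on(e,f)"]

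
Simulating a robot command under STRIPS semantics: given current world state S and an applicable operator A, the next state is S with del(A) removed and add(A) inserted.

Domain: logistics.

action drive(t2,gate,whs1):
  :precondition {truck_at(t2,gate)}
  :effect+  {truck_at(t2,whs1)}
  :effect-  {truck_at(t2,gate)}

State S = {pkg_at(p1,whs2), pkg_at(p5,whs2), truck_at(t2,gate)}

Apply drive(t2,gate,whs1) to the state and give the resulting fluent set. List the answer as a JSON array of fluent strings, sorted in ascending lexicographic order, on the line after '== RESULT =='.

Compute (S \ del) ∪ add:
  pre ⊆ S: {truck_at(t2,gate)} ⊆ S  — applicable
  S \ del = {pkg_at(p1,whs2), pkg_at(p5,whs2)}
  ∪ add   = {pkg_at(p1,whs2), pkg_at(p5,whs2), truck_at(t2,whs1)}

== RESULT ==
["pkg_at(p1,whs2)", "pkg_at(p5,whs2)", "truck_at(t2,whs1)"]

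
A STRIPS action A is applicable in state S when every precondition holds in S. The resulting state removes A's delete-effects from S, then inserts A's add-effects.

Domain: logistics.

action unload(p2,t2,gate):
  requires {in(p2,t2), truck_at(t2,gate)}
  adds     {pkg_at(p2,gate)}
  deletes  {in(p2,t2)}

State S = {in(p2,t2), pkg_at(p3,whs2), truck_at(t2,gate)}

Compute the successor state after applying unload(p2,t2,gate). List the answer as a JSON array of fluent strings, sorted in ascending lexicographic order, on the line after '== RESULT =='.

Progress:
  pre ⊆ S: {in(p2,t2), truck_at(t2,gate)} ⊆ S  — applicable
  S \ del = {pkg_at(p3,whs2), truck_at(t2,gate)}
  ∪ add   = {pkg_at(p2,gate), pkg_at(p3,whs2), truck_at(t2,gate)}

== RESULT ==
["pkg_at(p2,gate)", "pkg_at(p3,whs2)", "truck_at(t2,gate)"]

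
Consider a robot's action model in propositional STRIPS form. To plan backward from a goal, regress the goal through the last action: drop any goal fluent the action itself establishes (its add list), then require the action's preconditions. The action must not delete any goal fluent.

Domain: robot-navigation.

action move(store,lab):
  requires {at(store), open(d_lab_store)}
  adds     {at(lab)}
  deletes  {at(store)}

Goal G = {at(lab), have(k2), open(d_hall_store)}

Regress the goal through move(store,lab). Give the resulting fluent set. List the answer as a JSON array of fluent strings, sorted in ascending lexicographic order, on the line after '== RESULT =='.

Regress:
  G ∩ del = {}  (empty — regression defined)
  G \ add = {at(lab), have(k2), open(d_hall_store)} \ {at(lab)} = {have(k2), open(d_hall_store)}
  ∪ pre   = {have(k2), open(d_hall_store)} ∪ {at(store), open(d_lab_store)}
          = {at(store), have(k2), open(d_hall_store), open(d_lab_store)}

== RESULT ==
["at(store)", "have(k2)", "open(d_hall_store)", "open(d_lab_store)"]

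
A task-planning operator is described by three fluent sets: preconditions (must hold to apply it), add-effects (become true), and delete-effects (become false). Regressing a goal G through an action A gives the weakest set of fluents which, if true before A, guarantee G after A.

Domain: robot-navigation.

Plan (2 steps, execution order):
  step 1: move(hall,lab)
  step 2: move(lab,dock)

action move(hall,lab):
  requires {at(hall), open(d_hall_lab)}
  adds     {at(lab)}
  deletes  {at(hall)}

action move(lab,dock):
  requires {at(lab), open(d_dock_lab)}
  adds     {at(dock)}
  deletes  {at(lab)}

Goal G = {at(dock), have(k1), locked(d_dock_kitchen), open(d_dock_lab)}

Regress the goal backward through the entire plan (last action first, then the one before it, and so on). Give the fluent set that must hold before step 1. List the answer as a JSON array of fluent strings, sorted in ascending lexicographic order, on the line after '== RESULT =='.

Regress step by step:
  through step 2 (move(lab,dock)): drop {at(dock)}, keep {have(k1), locked(d_dock_kitchen), open(d_dock_lab)}, require {at(lab), open(d_dock_lab)}
    → {at(lab), have(k1), locked(d_dock_kitchen), open(d_dock_lab)}
  through step 1 (move(hall,lab)): drop {at(lab)}, keep {have(k1), locked(d_dock_kitchen), open(d_dock_lab)}, require {at(hall), open(d_hall_lab)}
    → {at(hall), have(k1), locked(d_dock_kitchen), open(d_dock_lab), open(d_hall_lab)}

== RESULT ==
["at(hall)", "have(k1)", "locked(d_dock_kitchen)", "open(d_dock_lab)", "open(d_hall_lab)"]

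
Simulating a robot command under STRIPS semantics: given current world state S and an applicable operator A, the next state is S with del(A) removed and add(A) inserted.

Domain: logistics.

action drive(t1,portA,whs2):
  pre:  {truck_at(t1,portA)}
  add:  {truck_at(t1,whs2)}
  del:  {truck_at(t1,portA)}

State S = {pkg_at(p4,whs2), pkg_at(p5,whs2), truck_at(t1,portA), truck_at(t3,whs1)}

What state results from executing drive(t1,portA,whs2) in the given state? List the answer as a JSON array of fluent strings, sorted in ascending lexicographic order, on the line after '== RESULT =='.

Progress:
  pre ⊆ S: {truck_at(t1,portA)} ⊆ S  — applicable
  S \ del = {pkg_at(p4,whs2), pkg_at(p5,whs2), truck_at(t3,whs1)}
  ∪ add   = {pkg_at(p4,whs2), pkg_at(p5,whs2), truck_at(t1,whs2), truck_at(t3,whs1)}

== RESULT ==
["pkg_at(p4,whs2)", "pkg_at(p5,whs2)", "truck_at(t1,whs2)", "truck_at(t3,whs1)"]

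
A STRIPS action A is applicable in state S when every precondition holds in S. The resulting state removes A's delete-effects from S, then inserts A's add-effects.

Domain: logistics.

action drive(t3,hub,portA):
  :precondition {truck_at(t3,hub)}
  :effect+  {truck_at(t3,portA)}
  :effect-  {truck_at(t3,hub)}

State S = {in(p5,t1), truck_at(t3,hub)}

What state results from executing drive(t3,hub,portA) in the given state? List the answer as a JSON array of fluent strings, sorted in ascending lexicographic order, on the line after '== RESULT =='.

Progress:
  pre ⊆ S: {truck_at(t3,hub)} ⊆ S  — applicable
  S \ del = {in(p5,t1)}
  ∪ add   = {in(p5,t1), truck_at(t3,portA)}

== RESULT ==
["in(p5,t1)", "truck_at(t3,portA)"]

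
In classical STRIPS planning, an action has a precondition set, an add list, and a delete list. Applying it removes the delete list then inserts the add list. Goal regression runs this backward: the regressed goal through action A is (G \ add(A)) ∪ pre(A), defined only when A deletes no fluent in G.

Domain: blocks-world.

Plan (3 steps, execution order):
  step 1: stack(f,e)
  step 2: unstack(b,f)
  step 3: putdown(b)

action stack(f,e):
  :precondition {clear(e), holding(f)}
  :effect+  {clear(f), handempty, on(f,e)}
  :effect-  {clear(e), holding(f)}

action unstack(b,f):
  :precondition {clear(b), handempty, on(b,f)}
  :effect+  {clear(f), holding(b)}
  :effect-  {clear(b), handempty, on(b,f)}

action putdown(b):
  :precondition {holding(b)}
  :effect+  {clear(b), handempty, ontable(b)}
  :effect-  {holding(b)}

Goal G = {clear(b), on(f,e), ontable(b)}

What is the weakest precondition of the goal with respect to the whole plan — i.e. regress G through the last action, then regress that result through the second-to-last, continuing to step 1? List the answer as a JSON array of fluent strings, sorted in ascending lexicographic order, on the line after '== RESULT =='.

Work backward from the goal:
  through step 3 (putdown(b)): drop {clear(b), ontable(b)}, keep {on(f,e)}, require {holding(b)}
    → {holding(b), on(f,e)}
  through step 2 (unstack(b,f)): drop {holding(b)}, keep {on(f,e)}, require {clear(b), handempty, on(b,f)}
    → {clear(b), handempty, on(b,f), on(f,e)}
  through step 1 (stack(f,e)): drop {handempty, on(f,e)}, keep {clear(b), on(b,f)}, require {clear(e), holding(f)}
    → {clear(b), clear(e), holding(f), on(b,f)}

== RESULT ==
["clear(b)", "clear(e)", "holding(f)", "on(b,f)"]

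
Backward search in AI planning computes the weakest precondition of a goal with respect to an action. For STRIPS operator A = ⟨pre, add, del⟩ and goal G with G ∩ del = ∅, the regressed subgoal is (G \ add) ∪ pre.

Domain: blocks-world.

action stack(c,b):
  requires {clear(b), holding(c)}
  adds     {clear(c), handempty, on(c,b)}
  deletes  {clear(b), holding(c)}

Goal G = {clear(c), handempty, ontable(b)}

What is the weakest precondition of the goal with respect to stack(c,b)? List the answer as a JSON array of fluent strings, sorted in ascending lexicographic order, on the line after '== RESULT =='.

Compute (G \ add) ∪ pre:
  G ∩ del = {}  (empty — regression defined)
  G \ add = {clear(c), handempty, ontable(b)} \ {clear(c), handempty, on(c,b)} = {ontable(b)}
  ∪ pre   = {ontable(b)} ∪ {clear(b), holding(c)}
          = {clear(b), holding(c), ontable(b)}

== RESULT ==
["clear(b)", "holding(c)", "ontable(b)"]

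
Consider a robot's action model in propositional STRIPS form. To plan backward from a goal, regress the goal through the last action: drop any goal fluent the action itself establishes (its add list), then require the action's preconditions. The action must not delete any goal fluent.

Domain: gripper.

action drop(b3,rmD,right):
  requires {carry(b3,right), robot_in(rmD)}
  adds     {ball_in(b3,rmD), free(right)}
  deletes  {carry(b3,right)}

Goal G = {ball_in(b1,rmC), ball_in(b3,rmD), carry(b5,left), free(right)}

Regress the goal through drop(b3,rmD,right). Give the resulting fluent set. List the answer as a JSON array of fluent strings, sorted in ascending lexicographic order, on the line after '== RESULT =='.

Regress:
  G ∩ del = {}  (empty — regression defined)
  G \ add = {ball_in(b1,rmC), ball_in(b3,rmD), carry(b5,left), free(right)} \ {ball_in(b3,rmD), free(right)} = {ball_in(b1,rmC), carry(b5,left)}
  ∪ pre   = {ball_in(b1,rmC), carry(b5,left)} ∪ {carry(b3,right), robot_in(rmD)}
          = {ball_in(b1,rmC), carry(b3,right), carry(b5,left), robot_in(rmD)}

== RESULT ==
["ball_in(b1,rmC)", "carry(b3,right)", "carry(b5,left)", "robot_in(rmD)"]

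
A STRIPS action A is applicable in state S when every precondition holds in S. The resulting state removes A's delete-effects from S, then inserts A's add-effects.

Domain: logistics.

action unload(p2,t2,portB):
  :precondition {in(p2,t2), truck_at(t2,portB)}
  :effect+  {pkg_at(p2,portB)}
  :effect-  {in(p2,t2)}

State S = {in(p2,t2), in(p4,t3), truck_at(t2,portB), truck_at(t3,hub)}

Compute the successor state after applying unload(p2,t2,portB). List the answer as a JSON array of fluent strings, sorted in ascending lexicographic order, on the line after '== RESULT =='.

Compute (S \ del) ∪ add:
  pre ⊆ S: {in(p2,t2), truck_at(t2,portB)} ⊆ S  — applicable
  S \ del = {in(p4,t3), truck_at(t2,portB), truck_at(t3,hub)}
  ∪ add   = {in(p4,t3), pkg_at(p2,portB), truck_at(t2,portB), truck_at(t3,hub)}

== RESULT ==
["in(p4,t3)", "pkg_at(p2,portB)", "truck_at(t2,portB)", "truck_at(t3,hub)"]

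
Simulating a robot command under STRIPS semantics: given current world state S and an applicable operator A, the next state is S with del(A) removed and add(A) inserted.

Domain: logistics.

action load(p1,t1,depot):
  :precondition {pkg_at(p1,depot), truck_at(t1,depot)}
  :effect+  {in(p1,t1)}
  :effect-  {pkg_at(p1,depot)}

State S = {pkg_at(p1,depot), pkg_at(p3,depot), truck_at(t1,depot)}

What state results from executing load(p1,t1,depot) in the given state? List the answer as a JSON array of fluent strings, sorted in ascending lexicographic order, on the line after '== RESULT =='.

Progress:
  pre ⊆ S: {pkg_at(p1,depot), truck_at(t1,depot)} ⊆ S  — applicable
  S \ del = {pkg_at(p3,depot), truck_at(t1,depot)}
  ∪ add   = {in(p1,t1), pkg_at(p3,depot), truck_at(t1,depot)}

== RESULT ==
["in(p1,t1)", "pkg_at(p3,depot)", "truck_at(t1,depot)"]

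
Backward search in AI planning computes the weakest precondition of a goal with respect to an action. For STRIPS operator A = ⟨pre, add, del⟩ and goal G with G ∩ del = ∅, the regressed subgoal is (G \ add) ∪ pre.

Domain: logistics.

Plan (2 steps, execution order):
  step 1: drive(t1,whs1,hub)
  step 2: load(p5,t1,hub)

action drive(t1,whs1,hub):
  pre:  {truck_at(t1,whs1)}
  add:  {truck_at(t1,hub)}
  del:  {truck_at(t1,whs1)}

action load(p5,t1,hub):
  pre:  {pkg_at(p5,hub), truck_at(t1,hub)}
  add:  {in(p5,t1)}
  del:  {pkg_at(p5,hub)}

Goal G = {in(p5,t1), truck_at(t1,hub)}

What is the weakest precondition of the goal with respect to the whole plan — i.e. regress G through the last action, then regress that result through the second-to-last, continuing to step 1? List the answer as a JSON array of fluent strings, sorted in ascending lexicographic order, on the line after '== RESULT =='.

Work backward from the goal:
  through step 2 (load(p5,t1,hub)): drop {in(p5,t1)}, keep {truck_at(t1,hub)}, require {pkg_at(p5,hub), truck_at(t1,hub)}
    → {pkg_at(p5,hub), truck_at(t1,hub)}
  through step 1 (drive(t1,whs1,hub)): drop {truck_at(t1,hub)}, keep {pkg_at(p5,hub)}, require {truck_at(t1,whs1)}
    → {pkg_at(p5,hub), truck_at(t1,whs1)}

== RESULT ==
["pkg_at(p5,hub)", "truck_at(t1,whs1)"]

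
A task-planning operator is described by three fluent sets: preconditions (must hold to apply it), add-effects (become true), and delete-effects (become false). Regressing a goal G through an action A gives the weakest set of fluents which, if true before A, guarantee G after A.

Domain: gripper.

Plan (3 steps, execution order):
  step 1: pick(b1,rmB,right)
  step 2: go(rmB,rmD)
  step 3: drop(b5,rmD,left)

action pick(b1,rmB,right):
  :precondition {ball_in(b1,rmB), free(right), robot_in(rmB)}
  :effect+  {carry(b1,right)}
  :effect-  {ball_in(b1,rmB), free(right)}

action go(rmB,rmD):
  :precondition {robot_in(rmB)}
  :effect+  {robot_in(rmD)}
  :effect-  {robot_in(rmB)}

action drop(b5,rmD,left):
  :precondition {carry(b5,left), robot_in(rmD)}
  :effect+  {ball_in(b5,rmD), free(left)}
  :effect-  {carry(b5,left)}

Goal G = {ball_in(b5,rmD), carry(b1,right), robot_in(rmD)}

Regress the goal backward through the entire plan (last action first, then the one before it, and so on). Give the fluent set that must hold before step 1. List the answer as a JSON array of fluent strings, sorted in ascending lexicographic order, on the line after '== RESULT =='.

Regress step by step:
  through step 3 (drop(b5,rmD,left)): drop {ball_in(b5,rmD)}, keep {carry(b1,right), robot_in(rmD)}, require {carry(b5,left), robot_in(rmD)}
    → {carry(b1,right), carry(b5,left), robot_in(rmD)}
  through step 2 (go(rmB,rmD)): drop {robot_in(rmD)}, keep {carry(b1,right), carry(b5,left)}, require {robot_in(rmB)}
    → {carry(b1,right), carry(b5,left), robot_in(rmB)}
  through step 1 (pick(b1,rmB,right)): drop {carry(b1,right)}, keep {carry(b5,left), robot_in(rmB)}, require {ball_in(b1,rmB), free(right), robot_in(rmB)}
    → {ball_in(b1,rmB), carry(b5,left), free(right), robot_in(rmB)}

== RESULT ==
["ball_in(b1,rmB)", "carry(b5,left)", "free(right)", "robot_in(rmB)"]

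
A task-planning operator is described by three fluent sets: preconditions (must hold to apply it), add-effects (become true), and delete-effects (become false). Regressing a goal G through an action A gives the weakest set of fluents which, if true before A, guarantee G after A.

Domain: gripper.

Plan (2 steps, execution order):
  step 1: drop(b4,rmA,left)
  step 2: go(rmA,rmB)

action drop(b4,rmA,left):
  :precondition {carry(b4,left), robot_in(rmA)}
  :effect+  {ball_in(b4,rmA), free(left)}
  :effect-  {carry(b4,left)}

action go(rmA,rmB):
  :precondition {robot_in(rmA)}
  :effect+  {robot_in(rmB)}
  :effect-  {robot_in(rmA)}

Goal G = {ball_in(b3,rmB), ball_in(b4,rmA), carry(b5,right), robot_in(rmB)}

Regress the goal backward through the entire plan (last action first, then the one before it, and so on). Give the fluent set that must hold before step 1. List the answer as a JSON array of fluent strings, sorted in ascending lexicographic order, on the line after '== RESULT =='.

Work backward from the goal:
  through step 2 (go(rmA,rmB)): drop {robot_in(rmB)}, keep {ball_in(b3,rmB), ball_in(b4,rmA), carry(b5,right)}, require {robot_in(rmA)}
    → {ball_in(b3,rmB), ball_in(b4,rmA), carry(b5,right), robot_in(rmA)}
  through step 1 (drop(b4,rmA,left)): drop {ball_in(b4,rmA)}, keep {ball_in(b3,rmB), carry(b5,right), robot_in(rmA)}, require {carry(b4,left), robot_in(rmA)}
    → {ball_in(b3,rmB), carry(b4,left), carry(b5,right), robot_in(rmA)}

== RESULT ==
["ball_in(b3,rmB)", "carry(b4,left)", "carry(b5,right)", "robot_in(rmA)"]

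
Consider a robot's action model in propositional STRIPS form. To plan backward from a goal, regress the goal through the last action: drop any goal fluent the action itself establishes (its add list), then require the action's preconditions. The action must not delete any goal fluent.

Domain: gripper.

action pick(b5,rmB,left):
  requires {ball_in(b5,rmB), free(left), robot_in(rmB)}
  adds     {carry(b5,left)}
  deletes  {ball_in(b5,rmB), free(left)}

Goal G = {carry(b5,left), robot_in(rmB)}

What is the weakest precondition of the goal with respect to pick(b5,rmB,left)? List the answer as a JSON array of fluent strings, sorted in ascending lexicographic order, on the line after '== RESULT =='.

Regress:
  G ∩ del = {}  (empty — regression defined)
  G \ add = {carry(b5,left), robot_in(rmB)} \ {carry(b5,left)} = {robot_in(rmB)}
  ∪ pre   = {robot_in(rmB)} ∪ {ball_in(b5,rmB), free(left), robot_in(rmB)}
          = {ball_in(b5,rmB), free(left), robot_in(rmB)}

== RESULT ==
["ball_in(b5,rmB)", "free(left)", "robot_in(rmB)"]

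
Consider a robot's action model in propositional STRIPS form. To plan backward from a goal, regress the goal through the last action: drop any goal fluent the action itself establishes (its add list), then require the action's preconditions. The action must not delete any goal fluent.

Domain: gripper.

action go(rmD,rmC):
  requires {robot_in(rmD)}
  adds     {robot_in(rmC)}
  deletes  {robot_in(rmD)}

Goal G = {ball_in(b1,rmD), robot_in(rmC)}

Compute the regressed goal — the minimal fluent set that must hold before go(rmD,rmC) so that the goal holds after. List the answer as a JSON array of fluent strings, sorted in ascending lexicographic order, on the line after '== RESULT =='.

Regress:
  G ∩ del = {}  (empty — regression defined)
  G \ add = {ball_in(b1,rmD), robot_in(rmC)} \ {robot_in(rmC)} = {ball_in(b1,rmD)}
  ∪ pre   = {ball_in(b1,rmD)} ∪ {robot_in(rmD)}
          = {ball_in(b1,rmD), robot_in(rmD)}

== RESULT ==
["ball_in(b1,rmD)", "robot_in(rmD)"]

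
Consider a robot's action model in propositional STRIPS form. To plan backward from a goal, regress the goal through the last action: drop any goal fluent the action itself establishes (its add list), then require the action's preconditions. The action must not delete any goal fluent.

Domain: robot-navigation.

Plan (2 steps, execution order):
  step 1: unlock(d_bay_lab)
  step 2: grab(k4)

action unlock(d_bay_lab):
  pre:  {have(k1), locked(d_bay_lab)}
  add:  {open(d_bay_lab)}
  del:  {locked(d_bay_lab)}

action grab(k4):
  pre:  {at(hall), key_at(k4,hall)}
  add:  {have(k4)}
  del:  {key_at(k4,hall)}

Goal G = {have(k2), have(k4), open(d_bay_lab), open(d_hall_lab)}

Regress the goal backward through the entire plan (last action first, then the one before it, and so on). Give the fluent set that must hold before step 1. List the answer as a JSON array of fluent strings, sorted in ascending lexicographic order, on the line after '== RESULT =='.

Work backward from the goal:
  through step 2 (grab(k4)): drop {have(k4)}, keep {have(k2), open(d_bay_lab), open(d_hall_lab)}, require {at(hall), key_at(k4,hall)}
    → {at(hall), have(k2), key_at(k4,hall), open(d_bay_lab), open(d_hall_lab)}
  through step 1 (unlock(d_bay_lab)): drop {open(d_bay_lab)}, keep {at(hall), have(k2), key_at(k4,hall), open(d_hall_lab)}, require {have(k1), locked(d_bay_lab)}
    → {at(hall), have(k1), have(k2), key_at(k4,hall), locked(d_bay_lab), open(d_hall_lab)}

== RESULT ==
["at(hall)", "have(k1)", "have(k2)", "key_at(k4,hall)", "locked(d_bay_lab)", "open(d_hall_lab)"]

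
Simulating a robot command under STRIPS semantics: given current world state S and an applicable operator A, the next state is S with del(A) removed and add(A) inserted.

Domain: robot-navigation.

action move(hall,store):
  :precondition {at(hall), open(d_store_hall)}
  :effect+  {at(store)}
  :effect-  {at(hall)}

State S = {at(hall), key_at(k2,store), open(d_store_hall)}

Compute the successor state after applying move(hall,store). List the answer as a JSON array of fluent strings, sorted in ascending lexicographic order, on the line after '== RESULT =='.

Progress:
  pre ⊆ S: {at(hall), open(d_store_hall)} ⊆ S  — applicable
  S \ del = {key_at(k2,store), open(d_store_hall)}
  ∪ add   = {at(store), key_at(k2,store), open(d_store_hall)}

== RESULT ==
["at(store)", "key_at(k2,store)", "open(d_store_hall)"]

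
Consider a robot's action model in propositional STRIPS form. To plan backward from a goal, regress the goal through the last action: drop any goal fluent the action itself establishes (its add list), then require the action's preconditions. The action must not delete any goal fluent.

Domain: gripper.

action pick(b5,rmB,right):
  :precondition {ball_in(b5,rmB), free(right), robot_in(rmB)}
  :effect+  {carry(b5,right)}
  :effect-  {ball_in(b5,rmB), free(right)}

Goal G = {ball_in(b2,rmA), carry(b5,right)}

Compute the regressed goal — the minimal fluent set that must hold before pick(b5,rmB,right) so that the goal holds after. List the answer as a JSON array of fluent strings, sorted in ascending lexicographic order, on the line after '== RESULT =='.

Regress:
  G ∩ del = {}  (empty — regression defined)
  G \ add = {ball_in(b2,rmA), carry(b5,right)} \ {carry(b5,right)} = {ball_in(b2,rmA)}
  ∪ pre   = {ball_in(b2,rmA)} ∪ {ball_in(b5,rmB), free(right), robot_in(rmB)}
          = {ball_in(b2,rmA), ball_in(b5,rmB), free(right), robot_in(rmB)}

== RESULT ==
["ball_in(b2,rmA)", "ball_in(b5,rmB)", "free(right)", "robot_in(rmB)"]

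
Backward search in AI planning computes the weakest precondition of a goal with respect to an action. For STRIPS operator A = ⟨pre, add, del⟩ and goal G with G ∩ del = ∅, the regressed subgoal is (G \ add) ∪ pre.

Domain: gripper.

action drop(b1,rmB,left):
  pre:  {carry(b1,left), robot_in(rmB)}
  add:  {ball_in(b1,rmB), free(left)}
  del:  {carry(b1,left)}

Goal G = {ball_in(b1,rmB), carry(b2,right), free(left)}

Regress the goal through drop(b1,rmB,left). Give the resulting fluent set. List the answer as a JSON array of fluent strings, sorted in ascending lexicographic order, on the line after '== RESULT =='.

Compute (G \ add) ∪ pre:
  G ∩ del = {}  (empty — regression defined)
  G \ add = {ball_in(b1,rmB), carry(b2,right), free(left)} \ {ball_in(b1,rmB), free(left)} = {carry(b2,right)}
  ∪ pre   = {carry(b2,right)} ∪ {carry(b1,left), robot_in(rmB)}
          = {carry(b1,left), carry(b2,right), robot_in(rmB)}

== RESULT ==
["carry(b1,left)", "carry(b2,right)", "robot_in(rmB)"]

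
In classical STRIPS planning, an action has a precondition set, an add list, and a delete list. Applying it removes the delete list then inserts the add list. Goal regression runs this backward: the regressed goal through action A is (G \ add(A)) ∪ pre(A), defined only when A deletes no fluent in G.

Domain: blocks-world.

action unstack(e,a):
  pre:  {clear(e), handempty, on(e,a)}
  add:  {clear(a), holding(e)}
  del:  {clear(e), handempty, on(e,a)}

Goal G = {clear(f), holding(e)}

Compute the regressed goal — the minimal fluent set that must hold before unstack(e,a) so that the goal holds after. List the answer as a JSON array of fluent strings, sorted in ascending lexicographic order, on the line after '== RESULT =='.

Regress:
  G ∩ del = {}  (empty — regression defined)
  G \ add = {clear(f), holding(e)} \ {clear(a), holding(e)} = {clear(f)}
  ∪ pre   = {clear(f)} ∪ {clear(e), handempty, on(e,a)}
          = {clear(e), clear(f), handempty, on(e,a)}

== RESULT ==
["clear(e)", "clear(f)", "handempty", "on(e,a)"]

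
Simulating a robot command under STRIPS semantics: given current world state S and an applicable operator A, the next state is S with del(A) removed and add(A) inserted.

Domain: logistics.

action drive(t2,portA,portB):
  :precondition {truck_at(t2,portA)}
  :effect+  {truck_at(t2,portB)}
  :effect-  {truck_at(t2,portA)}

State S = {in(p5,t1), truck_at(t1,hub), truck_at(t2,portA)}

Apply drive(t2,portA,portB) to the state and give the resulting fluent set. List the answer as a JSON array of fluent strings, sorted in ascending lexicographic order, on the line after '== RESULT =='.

Progress:
  pre ⊆ S: {truck_at(t2,portA)} ⊆ S  — applicable
  S \ del = {in(p5,t1), truck_at(t1,hub)}
  ∪ add   = {in(p5,t1), truck_at(t1,hub), truck_at(t2,portB)}

== RESULT ==
["in(p5,t1)", "truck_at(t1,hub)", "truck_at(t2,portB)"]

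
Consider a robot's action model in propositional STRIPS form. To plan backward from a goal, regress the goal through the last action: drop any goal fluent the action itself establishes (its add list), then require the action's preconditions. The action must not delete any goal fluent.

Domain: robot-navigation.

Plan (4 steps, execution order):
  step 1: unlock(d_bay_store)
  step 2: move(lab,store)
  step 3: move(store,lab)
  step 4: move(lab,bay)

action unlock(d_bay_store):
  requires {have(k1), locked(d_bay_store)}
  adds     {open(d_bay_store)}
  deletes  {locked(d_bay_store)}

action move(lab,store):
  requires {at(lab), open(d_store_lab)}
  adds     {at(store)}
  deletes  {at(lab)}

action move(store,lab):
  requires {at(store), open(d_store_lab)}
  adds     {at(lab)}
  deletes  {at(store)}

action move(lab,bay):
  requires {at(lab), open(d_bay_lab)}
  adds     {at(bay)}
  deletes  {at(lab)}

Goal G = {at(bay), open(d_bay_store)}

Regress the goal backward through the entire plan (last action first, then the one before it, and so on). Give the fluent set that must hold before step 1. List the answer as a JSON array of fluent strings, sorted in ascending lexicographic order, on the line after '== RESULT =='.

Regress step by step:
  through step 4 (move(lab,bay)): drop {at(bay)}, keep {open(d_bay_store)}, require {at(lab), open(d_bay_lab)}
    → {at(lab), open(d_bay_lab), open(d_bay_store)}
  through step 3 (move(store,lab)): drop {at(lab)}, keep {open(d_bay_lab), open(d_bay_store)}, require {at(store), open(d_store_lab)}
    → {at(store), open(d_bay_lab), open(d_bay_store), open(d_store_lab)}
  through step 2 (move(lab,store)): drop {at(store)}, keep {open(d_bay_lab), open(d_bay_store), open(d_store_lab)}, require {at(lab), open(d_store_lab)}
    → {at(lab), open(d_bay_lab), open(d_bay_store), open(d_store_lab)}
  through step 1 (unlock(d_bay_store)): drop {open(d_bay_store)}, keep {at(lab), open(d_bay_lab), open(d_store_lab)}, require {have(k1), locked(d_bay_store)}
    → {at(lab), have(k1), locked(d_bay_store), open(d_bay_lab), open(d_store_lab)}

== RESULT ==
["at(lab)", "have(k1)", "locked(d_bay_store)", "open(d_bay_lab)", "open(d_store_lab)"]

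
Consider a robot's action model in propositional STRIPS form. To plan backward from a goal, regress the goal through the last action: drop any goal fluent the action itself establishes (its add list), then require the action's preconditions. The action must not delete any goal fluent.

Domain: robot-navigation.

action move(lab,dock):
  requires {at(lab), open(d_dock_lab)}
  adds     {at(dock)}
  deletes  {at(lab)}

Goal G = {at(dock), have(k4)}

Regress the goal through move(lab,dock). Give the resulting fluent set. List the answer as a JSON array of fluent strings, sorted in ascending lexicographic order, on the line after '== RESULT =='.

Regress:
  G ∩ del = {}  (empty — regression defined)
  G \ add = {at(dock), have(k4)} \ {at(dock)} = {have(k4)}
  ∪ pre   = {have(k4)} ∪ {at(lab), open(d_dock_lab)}
          = {at(lab), have(k4), open(d_dock_lab)}

== RESULT ==
["at(lab)", "have(k4)", "open(d_dock_lab)"]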